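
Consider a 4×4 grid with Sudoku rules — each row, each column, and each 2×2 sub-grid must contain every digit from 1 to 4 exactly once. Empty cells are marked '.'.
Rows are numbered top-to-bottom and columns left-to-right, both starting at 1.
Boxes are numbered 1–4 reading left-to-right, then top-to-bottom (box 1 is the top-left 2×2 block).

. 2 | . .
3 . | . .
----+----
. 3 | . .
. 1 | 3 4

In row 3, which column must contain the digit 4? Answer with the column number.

Consider where 4 can go in row 3.
R3C3 is out (box 4 already has a 4).
R3C4 is out (column 4 already has a 4).
So the only cell in row 3 that can hold 4 is R3C1.
That is column 1.

1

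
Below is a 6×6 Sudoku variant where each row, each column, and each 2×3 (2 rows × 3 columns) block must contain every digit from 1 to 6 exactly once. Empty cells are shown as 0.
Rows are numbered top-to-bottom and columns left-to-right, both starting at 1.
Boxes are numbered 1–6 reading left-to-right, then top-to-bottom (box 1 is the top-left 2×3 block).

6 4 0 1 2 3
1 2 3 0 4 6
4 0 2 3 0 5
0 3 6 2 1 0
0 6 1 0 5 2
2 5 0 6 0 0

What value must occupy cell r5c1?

3

Row 5 already contains {1, 2, 5, 6}.
Column 1 already contains {1, 2, 4, 6}.
Its 2×3 block (box 5) already contains {1, 2, 5, 6}.
The only value from 1–6 not eliminated is 3, so r5c1 = 3.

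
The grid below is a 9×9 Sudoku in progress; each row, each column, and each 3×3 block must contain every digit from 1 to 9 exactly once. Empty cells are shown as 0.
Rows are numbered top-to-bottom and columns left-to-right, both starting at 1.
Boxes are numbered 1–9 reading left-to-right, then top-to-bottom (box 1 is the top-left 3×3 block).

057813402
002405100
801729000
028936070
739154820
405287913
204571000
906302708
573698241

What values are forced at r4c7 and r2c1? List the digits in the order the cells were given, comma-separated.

For r4c7:
  Row 4 already contains {2, 3, 6, 7, 8, 9}.
  Column 7 already contains {1, 2, 4, 7, 8, 9}.
  Its 3×3 block (box 6) already contains {1, 2, 3, 7, 8, 9}.
  The only value from 1–9 not eliminated is 5, so r4c7 = 5.
For r2c1:
  Consider where 3 can go in column 1.
  r1c1 is out (row 1 already has a 3).
  r4c1 is out (row 4 already has a 3).
  So the only cell in column 1 that can hold 3 is r2c1.
  So r2c1 = 3.

5,3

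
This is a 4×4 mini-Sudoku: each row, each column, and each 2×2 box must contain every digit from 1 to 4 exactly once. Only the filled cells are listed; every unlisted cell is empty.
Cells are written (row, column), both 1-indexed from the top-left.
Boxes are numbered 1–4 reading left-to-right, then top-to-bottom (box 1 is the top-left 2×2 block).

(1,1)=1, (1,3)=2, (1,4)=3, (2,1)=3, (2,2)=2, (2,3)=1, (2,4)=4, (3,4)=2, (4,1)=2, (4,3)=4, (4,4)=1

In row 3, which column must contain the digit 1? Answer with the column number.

2

Consider where 1 can go in row 3.
(3,1) is out (column 1 already has a 1).
(3,3) is out (column 3 already has a 1).
So the only cell in row 3 that can hold 1 is (3,2).
That is column 2.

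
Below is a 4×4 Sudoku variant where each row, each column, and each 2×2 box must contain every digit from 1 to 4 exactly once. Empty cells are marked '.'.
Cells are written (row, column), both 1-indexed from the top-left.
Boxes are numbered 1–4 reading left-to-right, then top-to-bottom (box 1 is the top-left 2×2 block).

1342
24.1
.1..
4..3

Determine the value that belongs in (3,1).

3

Row 3 already contains {1}.
Column 1 already contains {1, 2, 4}.
Its 2×2 block (box 3) already contains {1, 4}.
The only value from 1–4 not eliminated is 3, so (3,1) = 3.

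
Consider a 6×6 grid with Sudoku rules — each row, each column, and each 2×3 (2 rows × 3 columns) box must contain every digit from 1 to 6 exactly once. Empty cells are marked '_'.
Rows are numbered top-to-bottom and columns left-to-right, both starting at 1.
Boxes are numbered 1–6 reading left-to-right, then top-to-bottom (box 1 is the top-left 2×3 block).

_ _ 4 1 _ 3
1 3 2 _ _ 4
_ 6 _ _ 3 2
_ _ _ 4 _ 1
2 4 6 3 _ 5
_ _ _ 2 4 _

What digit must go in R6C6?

Row 6 already contains {2, 4}.
Column 6 already contains {1, 2, 3, 4, 5}.
Its 2×3 block (box 6) already contains {2, 3, 4, 5}.
The only value from 1–6 not eliminated is 6, so R6C6 = 6.

6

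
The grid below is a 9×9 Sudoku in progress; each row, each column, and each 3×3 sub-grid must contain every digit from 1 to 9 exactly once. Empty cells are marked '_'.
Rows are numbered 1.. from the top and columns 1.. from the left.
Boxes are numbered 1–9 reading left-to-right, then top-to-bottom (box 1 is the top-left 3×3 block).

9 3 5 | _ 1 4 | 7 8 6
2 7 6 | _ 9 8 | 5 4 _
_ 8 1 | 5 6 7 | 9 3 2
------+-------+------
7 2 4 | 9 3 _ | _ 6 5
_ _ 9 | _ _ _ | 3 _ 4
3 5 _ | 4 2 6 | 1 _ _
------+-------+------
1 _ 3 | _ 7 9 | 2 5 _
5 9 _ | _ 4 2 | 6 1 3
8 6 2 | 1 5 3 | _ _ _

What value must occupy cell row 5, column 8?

Cell row 5, column 8 itself could take any of {2, 7} by direct elimination.
Consider where 2 can go in box 6.
row 4, column 7 is out (row 4 already has a 2).
row 6, column 8 is out (row 6 already has a 2).
row 6, column 9 is out (row 6 already has a 2).
So the only cell in box 6 that can hold 2 is row 5, column 8.
Therefore row 5, column 8 = 2.

2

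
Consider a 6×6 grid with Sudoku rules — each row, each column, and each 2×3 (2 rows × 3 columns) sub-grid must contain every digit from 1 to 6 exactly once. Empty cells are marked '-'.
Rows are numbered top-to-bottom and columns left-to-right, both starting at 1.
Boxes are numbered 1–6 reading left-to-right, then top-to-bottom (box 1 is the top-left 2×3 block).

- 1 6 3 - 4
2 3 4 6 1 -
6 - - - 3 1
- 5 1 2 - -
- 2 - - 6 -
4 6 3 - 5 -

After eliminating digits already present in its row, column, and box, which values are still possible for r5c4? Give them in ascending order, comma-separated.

1,4

Row 5 already contains {2, 6}.
Column 4 already contains {2, 3, 6}.
Its 2×3 block (box 6) already contains {5, 6}.
Removing those from 1–6 leaves {1, 4} as the candidates for r5c4.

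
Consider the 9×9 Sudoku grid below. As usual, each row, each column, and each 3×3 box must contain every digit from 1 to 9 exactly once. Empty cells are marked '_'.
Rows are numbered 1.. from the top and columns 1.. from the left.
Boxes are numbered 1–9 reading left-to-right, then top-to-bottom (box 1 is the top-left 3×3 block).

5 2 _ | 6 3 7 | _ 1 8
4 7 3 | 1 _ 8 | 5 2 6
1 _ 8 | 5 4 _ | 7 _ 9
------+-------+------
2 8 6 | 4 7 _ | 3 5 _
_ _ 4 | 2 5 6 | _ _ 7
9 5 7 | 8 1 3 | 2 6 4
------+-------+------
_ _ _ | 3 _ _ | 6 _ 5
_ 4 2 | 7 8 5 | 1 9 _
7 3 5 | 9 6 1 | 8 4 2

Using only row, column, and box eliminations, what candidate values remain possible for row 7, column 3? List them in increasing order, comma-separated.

Row 7 already contains {3, 5, 6}.
Column 3 already contains {2, 3, 4, 5, 6, 7, 8}.
Its 3×3 block (box 7) already contains {2, 3, 4, 5, 7}.
Removing those from 1–9 leaves {1, 9} as the candidates for row 7, column 3.

1,9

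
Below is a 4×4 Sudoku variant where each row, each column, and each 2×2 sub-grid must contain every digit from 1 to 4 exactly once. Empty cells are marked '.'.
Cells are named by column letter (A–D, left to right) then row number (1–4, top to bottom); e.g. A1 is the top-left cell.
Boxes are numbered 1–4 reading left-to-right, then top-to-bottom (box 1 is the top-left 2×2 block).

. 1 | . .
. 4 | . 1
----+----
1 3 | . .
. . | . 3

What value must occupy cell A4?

4

Cell A4 itself could take any of {2, 4} by direct elimination.
Consider where 4 can go in box 3.
B4 is out (column B already has a 4).
So the only cell in box 3 that can hold 4 is A4.
Therefore A4 = 4.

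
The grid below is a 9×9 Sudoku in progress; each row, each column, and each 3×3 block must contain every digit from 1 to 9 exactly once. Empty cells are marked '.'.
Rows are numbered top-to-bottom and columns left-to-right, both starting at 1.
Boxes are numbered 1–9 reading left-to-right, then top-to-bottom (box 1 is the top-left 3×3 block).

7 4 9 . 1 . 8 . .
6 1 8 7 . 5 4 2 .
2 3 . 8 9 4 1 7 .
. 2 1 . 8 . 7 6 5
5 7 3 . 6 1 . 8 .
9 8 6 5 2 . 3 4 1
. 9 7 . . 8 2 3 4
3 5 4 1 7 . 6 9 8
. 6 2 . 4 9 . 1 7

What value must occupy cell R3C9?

Row 3 already contains {1, 2, 3, 4, 7, 8, 9}.
Column 9 already contains {1, 4, 5, 7, 8}.
Its 3×3 block (box 3) already contains {1, 2, 4, 7, 8}.
The only value from 1–9 not eliminated is 6, so R3C9 = 6.

6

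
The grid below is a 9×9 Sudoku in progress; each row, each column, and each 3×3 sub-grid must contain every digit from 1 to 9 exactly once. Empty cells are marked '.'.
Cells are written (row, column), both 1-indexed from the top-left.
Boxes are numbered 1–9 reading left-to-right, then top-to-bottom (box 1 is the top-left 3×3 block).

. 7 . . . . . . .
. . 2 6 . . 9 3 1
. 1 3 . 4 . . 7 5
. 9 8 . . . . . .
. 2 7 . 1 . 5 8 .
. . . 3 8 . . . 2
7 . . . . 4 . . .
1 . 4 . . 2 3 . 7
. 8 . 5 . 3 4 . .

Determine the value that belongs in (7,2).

Cell (7,2) itself could take any of {3, 5, 6} by direct elimination.
Consider where 3 can go in row 7.
(7,3) is out (column 3 already has a 3). (7,4) is out (column 4 already has a 3). (7,5) is out (box 8 already has a 3). (7,7) is out (column 7 already has a 3). The remaining empty cells in row 7 are similarly blocked.
So the only cell in row 7 that can hold 3 is (7,2).
Therefore (7,2) = 3.

3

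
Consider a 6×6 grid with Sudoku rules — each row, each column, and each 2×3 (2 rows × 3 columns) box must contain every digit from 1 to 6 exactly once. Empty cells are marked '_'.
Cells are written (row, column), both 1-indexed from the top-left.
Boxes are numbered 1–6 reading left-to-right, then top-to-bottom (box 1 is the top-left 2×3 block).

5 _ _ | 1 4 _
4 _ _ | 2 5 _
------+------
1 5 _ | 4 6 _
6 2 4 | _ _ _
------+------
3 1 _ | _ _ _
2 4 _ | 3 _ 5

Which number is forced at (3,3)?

3

Row 3 already contains {1, 4, 5, 6}.
Column 3 already contains {4}.
Its 2×3 block (box 3) already contains {1, 2, 4, 5, 6}.
The only value from 1–6 not eliminated is 3, so (3,3) = 3.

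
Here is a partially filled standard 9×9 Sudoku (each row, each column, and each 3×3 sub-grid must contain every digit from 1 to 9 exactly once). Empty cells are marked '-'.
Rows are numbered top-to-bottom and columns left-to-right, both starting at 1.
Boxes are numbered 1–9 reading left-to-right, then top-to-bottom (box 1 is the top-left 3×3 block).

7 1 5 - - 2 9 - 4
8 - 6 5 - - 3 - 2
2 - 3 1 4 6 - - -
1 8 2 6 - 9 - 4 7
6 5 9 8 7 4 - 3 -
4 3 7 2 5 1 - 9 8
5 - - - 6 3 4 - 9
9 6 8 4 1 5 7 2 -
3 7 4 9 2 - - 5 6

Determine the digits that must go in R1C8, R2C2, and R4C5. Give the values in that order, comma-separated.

6,4,3

For R1C8:
  Consider where 6 can go in column 8.
  R2C8 is out (row 2 already has a 6).
  R3C8 is out (row 3 already has a 6).
  R7C8 is out (row 7 already has a 6).
  So the only cell in column 8 that can hold 6 is R1C8.
  So R1C8 = 6.
For R2C2:
  Consider where 4 can go in column 2.
  R3C2 is out (row 3 already has a 4).
  R7C2 is out (row 7 already has a 4).
  So the only cell in column 2 that can hold 4 is R2C2.
  So R2C2 = 4.
For R4C5:
  Row 4 already contains {1, 2, 4, 6, 7, 8, 9}.
  Column 5 already contains {1, 2, 4, 5, 6, 7}.
  Its 3×3 block (box 5) already contains {1, 2, 4, 5, 6, 7, 8, 9}.
  The only value from 1–9 not eliminated is 3, so R4C5 = 3.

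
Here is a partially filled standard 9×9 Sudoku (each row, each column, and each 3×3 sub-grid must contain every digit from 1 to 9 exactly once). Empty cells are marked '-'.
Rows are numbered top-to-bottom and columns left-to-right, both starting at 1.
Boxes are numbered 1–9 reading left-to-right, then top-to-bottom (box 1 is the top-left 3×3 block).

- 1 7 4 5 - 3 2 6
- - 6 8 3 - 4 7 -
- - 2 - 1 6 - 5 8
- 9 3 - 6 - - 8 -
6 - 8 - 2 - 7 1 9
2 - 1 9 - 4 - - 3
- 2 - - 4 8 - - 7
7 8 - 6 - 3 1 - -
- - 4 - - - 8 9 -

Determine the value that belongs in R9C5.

7

Row 9 already contains {4, 8, 9}.
Column 5 already contains {1, 2, 3, 4, 5, 6}.
Its 3×3 block (box 8) already contains {3, 4, 6, 8}.
The only value from 1–9 not eliminated is 7, so R9C5 = 7.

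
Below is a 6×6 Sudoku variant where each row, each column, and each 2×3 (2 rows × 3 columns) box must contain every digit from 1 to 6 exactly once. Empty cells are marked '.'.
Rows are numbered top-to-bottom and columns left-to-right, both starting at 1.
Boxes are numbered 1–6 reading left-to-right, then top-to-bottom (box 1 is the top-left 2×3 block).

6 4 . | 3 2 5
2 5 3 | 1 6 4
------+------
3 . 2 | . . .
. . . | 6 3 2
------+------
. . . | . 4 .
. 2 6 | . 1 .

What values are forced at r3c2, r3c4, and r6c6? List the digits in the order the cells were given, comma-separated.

6,4,3

For r3c2:
  Consider where 6 can go in box 3.
  r4c1 is out (row 4 already has a 6).
  r4c2 is out (row 4 already has a 6).
  r4c3 is out (row 4 already has a 6).
  So the only cell in box 3 that can hold 6 is r3c2.
  So r3c2 = 6.
For r3c4:
  Consider where 4 can go in box 4.
  r3c5 is out (column 5 already has a 4).
  r3c6 is out (column 6 already has a 4).
  So the only cell in box 4 that can hold 4 is r3c4.
  So r3c4 = 4.
For r6c6:
  Row 6 already contains {1, 2, 6}.
  Column 6 already contains {2, 4, 5}.
  Its 2×3 block (box 6) already contains {1, 4}.
  The only value from 1–6 not eliminated is 3, so r6c6 = 3.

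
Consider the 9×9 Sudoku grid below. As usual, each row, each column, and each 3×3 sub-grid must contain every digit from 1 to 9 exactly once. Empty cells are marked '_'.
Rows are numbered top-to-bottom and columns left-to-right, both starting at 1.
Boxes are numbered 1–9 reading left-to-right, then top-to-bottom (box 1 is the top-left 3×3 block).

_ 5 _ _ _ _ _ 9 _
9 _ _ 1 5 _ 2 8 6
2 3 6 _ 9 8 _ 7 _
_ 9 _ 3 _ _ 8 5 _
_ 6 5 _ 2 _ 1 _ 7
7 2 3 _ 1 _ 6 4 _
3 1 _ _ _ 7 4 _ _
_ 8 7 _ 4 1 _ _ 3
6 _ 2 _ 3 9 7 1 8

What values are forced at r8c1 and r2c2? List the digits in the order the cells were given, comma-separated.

5,7

For r8c1:
  Row 8 already contains {1, 3, 4, 7, 8}.
  Column 1 already contains {2, 3, 6, 7, 9}.
  Its 3×3 block (box 7) already contains {1, 2, 3, 6, 7, 8}.
  The only value from 1–9 not eliminated is 5, so r8c1 = 5.
For r2c2:
  Consider where 7 can go in column 2.
  r9c2 is out (row 9 already has a 7).
  So the only cell in column 2 that can hold 7 is r2c2.
  So r2c2 = 7.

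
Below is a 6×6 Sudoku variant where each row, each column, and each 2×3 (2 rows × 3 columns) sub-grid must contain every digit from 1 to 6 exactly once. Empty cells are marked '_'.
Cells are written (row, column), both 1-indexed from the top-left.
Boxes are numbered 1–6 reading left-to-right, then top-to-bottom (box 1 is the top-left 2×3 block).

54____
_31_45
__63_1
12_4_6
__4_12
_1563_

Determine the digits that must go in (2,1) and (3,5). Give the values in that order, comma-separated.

For (2,1):
  Consider where 6 can go in box 1.
  (1,3) is out (column 3 already has a 6).
  So the only cell in box 1 that can hold 6 is (2,1).
  So (2,1) = 6.
For (3,5):
  Consider where 2 can go in box 4.
  (4,5) is out (row 4 already has a 2).
  So the only cell in box 4 that can hold 2 is (3,5).
  So (3,5) = 2.

6,2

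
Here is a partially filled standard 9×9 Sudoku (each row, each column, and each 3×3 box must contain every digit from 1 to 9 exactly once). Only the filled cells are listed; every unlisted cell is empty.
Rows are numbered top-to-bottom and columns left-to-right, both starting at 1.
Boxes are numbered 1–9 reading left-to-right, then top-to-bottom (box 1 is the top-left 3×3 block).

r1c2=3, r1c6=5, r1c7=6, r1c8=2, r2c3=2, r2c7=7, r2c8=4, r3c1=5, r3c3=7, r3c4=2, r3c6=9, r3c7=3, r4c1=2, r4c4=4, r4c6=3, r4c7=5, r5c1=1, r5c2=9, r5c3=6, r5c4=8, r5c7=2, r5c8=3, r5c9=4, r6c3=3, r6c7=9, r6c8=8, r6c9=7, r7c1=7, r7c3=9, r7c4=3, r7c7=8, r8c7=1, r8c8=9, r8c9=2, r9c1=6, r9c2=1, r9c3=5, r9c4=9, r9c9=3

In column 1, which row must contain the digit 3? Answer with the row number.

8

Consider where 3 can go in column 1.
r1c1 is out (row 1 already has a 3).
r2c1 is out (box 1 already has a 3).
r6c1 is out (row 6 already has a 3).
So the only cell in column 1 that can hold 3 is r8c1.
That is row 8.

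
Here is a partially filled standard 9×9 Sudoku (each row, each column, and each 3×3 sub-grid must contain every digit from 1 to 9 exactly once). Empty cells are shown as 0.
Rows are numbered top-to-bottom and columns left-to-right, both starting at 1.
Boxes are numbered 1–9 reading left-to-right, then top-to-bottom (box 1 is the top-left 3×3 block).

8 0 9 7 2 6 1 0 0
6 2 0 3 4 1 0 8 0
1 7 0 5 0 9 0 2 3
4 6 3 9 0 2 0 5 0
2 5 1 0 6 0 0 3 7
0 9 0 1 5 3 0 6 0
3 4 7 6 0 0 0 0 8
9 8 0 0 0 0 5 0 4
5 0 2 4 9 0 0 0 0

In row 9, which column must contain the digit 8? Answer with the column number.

Consider where 8 can go in row 9.
r9c2 is out (column 2 already has a 8).
r9c7 is out (box 9 already has a 8).
r9c8 is out (column 8 already has a 8).
r9c9 is out (column 9 already has a 8).
So the only cell in row 9 that can hold 8 is r9c6.
That is column 6.

6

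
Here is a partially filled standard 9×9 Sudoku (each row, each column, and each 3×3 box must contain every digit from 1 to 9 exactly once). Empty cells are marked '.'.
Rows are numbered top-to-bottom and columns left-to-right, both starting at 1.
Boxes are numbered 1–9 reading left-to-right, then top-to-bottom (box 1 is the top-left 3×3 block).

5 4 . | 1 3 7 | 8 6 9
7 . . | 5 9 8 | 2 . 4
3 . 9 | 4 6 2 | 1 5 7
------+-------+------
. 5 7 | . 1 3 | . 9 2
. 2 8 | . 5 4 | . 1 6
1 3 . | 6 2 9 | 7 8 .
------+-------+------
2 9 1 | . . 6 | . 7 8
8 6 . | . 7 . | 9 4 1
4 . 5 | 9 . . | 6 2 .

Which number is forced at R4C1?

Row 4 already contains {1, 2, 3, 5, 7, 9}.
Column 1 already contains {1, 2, 3, 4, 5, 7, 8}.
Its 3×3 block (box 4) already contains {1, 2, 3, 5, 7, 8}.
The only value from 1–9 not eliminated is 6, so R4C1 = 6.

6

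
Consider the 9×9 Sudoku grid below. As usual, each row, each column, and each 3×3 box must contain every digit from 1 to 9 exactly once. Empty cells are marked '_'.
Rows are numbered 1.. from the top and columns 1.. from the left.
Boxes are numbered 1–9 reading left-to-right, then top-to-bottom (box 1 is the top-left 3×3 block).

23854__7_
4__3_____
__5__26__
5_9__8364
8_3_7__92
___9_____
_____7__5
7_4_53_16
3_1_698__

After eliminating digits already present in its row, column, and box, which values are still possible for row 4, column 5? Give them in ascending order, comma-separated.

Row 4 already contains {3, 4, 5, 6, 8, 9}.
Column 5 already contains {4, 5, 6, 7}.
Its 3×3 block (box 5) already contains {7, 8, 9}.
Removing those from 1–9 leaves {1, 2} as the candidates for row 4, column 5.

1,2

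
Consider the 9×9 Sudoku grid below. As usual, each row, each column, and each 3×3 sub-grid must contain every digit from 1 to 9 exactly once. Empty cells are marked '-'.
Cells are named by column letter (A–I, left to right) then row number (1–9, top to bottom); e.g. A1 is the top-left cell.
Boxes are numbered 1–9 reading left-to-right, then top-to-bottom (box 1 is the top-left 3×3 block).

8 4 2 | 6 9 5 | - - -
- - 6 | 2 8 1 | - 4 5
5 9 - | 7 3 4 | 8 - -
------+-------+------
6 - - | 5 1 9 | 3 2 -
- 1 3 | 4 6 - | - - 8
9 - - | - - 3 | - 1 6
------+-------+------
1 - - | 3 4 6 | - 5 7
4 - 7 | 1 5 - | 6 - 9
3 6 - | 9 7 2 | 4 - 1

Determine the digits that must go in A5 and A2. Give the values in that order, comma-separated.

For A5:
  Consider where 2 can go in column A.
  A2 is out (row 2 already has a 2).
  So the only cell in column A that can hold 2 is A5.
  So A5 = 2.
For A2:
  Row 2 already contains {1, 2, 4, 5, 6, 8}.
  Column A already contains {1, 3, 4, 5, 6, 8, 9}.
  Its 3×3 block (box 1) already contains {2, 4, 5, 6, 8, 9}.
  The only value from 1–9 not eliminated is 7, so A2 = 7.

2,7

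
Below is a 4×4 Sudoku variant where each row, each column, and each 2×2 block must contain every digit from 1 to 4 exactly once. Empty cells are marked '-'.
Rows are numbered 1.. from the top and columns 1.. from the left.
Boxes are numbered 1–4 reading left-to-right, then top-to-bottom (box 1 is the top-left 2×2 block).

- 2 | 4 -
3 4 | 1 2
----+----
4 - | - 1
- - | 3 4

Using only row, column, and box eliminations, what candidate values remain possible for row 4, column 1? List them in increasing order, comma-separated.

1,2

Row 4 already contains {3, 4}.
Column 1 already contains {3, 4}.
Its 2×2 block (box 3) already contains {4}.
Removing those from 1–4 leaves {1, 2} as the candidates for row 4, column 1.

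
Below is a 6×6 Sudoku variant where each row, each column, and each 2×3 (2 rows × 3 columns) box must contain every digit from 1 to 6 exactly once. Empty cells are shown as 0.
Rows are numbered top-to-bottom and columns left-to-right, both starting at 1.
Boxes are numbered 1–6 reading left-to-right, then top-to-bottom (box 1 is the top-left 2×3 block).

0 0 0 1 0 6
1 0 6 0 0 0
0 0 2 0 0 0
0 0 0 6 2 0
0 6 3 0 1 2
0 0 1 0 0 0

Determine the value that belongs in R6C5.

6

Cell R6C5 itself could take any of {3, 4, 5, 6} by direct elimination.
Consider where 6 can go in box 6.
R5C4 is out (row 5 already has a 6).
R6C4 is out (column 4 already has a 6).
R6C6 is out (column 6 already has a 6).
So the only cell in box 6 that can hold 6 is R6C5.
Therefore R6C5 = 6.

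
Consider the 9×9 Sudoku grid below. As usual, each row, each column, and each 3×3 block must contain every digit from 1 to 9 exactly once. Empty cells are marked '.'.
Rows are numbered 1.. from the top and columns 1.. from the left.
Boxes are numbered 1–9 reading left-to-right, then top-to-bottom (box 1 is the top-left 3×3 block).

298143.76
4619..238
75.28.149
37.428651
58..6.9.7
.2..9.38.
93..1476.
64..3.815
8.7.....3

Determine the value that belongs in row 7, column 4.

8

Cell row 7, column 4 itself could take any of {5, 8} by direct elimination.
Consider where 8 can go in column 4.
row 5, column 4 is out (row 5 already has a 8).
row 6, column 4 is out (row 6 already has a 8).
row 8, column 4 is out (row 8 already has a 8).
row 9, column 4 is out (row 9 already has a 8).
So the only cell in column 4 that can hold 8 is row 7, column 4.
Therefore row 7, column 4 = 8.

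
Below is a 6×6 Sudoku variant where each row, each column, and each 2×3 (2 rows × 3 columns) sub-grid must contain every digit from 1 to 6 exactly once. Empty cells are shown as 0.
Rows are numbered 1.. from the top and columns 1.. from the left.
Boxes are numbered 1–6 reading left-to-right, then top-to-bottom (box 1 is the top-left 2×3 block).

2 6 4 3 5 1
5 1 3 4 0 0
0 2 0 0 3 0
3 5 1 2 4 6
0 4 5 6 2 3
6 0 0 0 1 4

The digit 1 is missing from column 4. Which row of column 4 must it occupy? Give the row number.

Consider where 1 can go in column 4.
row 6, column 4 is out (row 6 already has a 1).
So the only cell in column 4 that can hold 1 is row 3, column 4.
That is row 3.

3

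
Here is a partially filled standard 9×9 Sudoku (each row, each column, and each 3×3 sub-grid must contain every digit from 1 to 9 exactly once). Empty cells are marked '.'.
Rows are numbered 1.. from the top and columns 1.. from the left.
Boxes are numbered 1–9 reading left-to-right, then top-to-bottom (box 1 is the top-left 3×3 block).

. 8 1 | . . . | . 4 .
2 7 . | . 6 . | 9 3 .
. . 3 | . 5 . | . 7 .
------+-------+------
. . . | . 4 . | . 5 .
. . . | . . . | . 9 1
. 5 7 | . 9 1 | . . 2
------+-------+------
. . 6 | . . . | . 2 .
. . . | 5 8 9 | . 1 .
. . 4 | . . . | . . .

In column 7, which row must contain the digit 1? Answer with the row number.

Consider where 1 can go in column 7.
row 1, column 7 is out (row 1 already has a 1). row 4, column 7 is out (box 6 already has a 1). row 5, column 7 is out (row 5 already has a 1). row 6, column 7 is out (row 6 already has a 1). The remaining empty cells in column 7 are similarly blocked.
So the only cell in column 7 that can hold 1 is row 3, column 7.
That is row 3.

3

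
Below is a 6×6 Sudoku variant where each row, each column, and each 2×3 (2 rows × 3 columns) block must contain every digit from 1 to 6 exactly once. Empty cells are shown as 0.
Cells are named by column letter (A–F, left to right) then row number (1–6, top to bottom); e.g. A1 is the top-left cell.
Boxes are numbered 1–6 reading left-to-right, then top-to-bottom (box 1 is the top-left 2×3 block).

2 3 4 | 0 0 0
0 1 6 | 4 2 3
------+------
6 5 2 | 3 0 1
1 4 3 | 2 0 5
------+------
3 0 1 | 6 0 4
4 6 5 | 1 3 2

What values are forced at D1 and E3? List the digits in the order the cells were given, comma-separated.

For D1:
  Row 1 already contains {2, 3, 4}.
  Column D already contains {1, 2, 3, 4, 6}.
  Its 2×3 block (box 2) already contains {2, 3, 4}.
  The only value from 1–6 not eliminated is 5, so D1 = 5.
For E3:
  Row 3 already contains {1, 2, 3, 5, 6}.
  Column E already contains {2, 3}.
  Its 2×3 block (box 4) already contains {1, 2, 3, 5}.
  The only value from 1–6 not eliminated is 4, so E3 = 4.

5,4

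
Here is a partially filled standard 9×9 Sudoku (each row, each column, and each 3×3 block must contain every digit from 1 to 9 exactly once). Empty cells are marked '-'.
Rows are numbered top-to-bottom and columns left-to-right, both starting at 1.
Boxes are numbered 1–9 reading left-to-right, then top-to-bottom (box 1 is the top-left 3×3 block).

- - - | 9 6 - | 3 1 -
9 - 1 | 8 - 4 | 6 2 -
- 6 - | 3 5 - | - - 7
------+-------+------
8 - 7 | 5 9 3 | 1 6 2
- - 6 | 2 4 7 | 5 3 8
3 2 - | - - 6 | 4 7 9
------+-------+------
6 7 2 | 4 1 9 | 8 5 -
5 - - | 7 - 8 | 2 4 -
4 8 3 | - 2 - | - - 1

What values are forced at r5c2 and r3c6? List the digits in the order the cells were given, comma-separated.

For r5c2:
  Consider where 9 can go in box 4.
  r4c2 is out (row 4 already has a 9).
  r5c1 is out (column 1 already has a 9).
  r6c3 is out (row 6 already has a 9).
  So the only cell in box 4 that can hold 9 is r5c2.
  So r5c2 = 9.
For r3c6:
  Consider where 1 can go in row 3.
  r3c1 is out (box 1 already has a 1).
  r3c3 is out (column 3 already has a 1).
  r3c7 is out (column 7 already has a 1).
  r3c8 is out (column 8 already has a 1).
  So the only cell in row 3 that can hold 1 is r3c6.
  So r3c6 = 1.

9,1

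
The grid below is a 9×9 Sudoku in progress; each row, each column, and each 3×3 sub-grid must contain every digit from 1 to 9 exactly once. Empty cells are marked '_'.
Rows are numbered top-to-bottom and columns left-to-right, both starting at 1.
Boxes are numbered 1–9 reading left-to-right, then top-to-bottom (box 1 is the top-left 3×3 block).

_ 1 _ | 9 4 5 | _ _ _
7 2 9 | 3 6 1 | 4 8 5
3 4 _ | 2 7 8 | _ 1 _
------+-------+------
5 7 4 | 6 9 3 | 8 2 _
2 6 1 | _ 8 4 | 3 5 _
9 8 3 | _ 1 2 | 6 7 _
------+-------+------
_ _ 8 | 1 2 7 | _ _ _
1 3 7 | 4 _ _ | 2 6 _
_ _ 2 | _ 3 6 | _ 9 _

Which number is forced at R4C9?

1

Row 4 already contains {2, 3, 4, 5, 6, 7, 8, 9}.
Column 9 already contains {5}.
Its 3×3 block (box 6) already contains {2, 3, 5, 6, 7, 8}.
The only value from 1–9 not eliminated is 1, so R4C9 = 1.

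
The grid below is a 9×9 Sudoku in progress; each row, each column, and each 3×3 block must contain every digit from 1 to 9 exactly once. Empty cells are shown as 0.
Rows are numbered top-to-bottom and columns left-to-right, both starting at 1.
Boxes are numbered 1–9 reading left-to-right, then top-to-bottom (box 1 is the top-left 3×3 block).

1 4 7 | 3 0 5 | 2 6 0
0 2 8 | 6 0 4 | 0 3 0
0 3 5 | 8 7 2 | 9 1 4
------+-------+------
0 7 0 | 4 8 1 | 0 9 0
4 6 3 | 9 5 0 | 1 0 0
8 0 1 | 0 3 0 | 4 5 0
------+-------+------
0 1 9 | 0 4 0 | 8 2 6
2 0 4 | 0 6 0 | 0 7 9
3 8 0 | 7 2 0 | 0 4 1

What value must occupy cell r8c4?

1

Cell r8c4 itself could take any of {1, 5} by direct elimination.
Consider where 1 can go in column 4.
r6c4 is out (row 6 already has a 1).
r7c4 is out (row 7 already has a 1).
So the only cell in column 4 that can hold 1 is r8c4.
Therefore r8c4 = 1.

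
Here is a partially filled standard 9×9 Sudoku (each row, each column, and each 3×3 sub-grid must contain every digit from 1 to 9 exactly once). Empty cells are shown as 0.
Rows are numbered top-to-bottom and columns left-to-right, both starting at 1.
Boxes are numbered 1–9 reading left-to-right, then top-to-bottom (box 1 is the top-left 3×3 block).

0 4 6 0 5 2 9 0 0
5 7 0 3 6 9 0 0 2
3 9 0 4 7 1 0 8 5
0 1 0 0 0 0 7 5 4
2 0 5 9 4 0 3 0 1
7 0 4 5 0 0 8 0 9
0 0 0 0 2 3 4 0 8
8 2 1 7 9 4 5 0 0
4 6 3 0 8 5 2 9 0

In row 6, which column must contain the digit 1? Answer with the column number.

Consider where 1 can go in row 6.
R6C2 is out (column 2 already has a 1).
R6C6 is out (column 6 already has a 1).
R6C8 is out (box 6 already has a 1).
So the only cell in row 6 that can hold 1 is R6C5.
That is column 5.

5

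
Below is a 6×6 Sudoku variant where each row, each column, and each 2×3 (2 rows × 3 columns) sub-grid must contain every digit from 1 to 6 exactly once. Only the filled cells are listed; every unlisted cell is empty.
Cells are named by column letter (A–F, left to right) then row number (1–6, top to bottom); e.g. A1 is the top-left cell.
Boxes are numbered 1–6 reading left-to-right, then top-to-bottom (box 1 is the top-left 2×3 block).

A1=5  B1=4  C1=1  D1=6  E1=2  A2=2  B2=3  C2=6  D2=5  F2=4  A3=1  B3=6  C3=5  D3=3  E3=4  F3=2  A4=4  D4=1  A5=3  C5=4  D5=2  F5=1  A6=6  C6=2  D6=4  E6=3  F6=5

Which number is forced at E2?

Row 2 already contains {2, 3, 4, 5, 6}.
Column E already contains {2, 3, 4}.
Its 2×3 block (box 2) already contains {2, 4, 5, 6}.
The only value from 1–6 not eliminated is 1, so E2 = 1.

1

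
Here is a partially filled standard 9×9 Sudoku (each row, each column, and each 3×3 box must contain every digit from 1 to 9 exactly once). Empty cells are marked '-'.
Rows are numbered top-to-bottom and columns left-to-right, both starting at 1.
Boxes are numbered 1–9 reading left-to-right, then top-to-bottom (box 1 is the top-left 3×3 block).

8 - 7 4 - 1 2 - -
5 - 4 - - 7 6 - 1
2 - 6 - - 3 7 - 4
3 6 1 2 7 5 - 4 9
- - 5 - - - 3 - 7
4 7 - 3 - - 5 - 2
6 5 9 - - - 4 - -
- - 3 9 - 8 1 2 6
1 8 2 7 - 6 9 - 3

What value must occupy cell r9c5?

4

Cell r9c5 itself could take any of {4, 5} by direct elimination.
Consider where 4 can go in row 9.
r9c8 is out (column 8 already has a 4).
So the only cell in row 9 that can hold 4 is r9c5.
Therefore r9c5 = 4.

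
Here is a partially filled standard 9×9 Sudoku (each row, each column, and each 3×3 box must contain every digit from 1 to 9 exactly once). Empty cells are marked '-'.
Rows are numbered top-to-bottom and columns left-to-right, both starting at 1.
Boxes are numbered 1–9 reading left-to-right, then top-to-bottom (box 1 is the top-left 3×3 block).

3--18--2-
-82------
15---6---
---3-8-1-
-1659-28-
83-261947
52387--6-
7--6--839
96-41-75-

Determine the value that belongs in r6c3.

Row 6 already contains {1, 2, 3, 4, 6, 7, 8, 9}.
Column 3 already contains {2, 3, 6}.
Its 3×3 block (box 4) already contains {1, 3, 6, 8}.
The only value from 1–9 not eliminated is 5, so r6c3 = 5.

5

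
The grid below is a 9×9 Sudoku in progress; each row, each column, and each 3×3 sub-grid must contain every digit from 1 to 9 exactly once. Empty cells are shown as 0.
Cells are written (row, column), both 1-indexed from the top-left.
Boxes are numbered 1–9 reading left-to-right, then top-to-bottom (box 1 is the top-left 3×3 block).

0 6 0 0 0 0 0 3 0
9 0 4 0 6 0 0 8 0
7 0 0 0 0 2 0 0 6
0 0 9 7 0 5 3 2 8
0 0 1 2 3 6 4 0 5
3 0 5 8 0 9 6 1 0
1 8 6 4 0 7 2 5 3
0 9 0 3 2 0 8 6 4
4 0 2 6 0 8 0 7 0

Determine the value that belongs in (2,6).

3

Cell (2,6) itself could take any of {1, 3} by direct elimination.
Consider where 3 can go in column 6.
(1,6) is out (row 1 already has a 3).
(8,6) is out (row 8 already has a 3).
So the only cell in column 6 that can hold 3 is (2,6).
Therefore (2,6) = 3.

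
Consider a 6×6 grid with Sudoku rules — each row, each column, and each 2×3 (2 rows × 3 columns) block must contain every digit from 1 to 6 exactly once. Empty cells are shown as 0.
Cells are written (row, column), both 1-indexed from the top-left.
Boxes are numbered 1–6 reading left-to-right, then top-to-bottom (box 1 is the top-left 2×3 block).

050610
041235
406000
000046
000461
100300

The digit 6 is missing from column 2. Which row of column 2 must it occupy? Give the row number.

6

Consider where 6 can go in column 2.
(3,2) is out (row 3 already has a 6).
(4,2) is out (row 4 already has a 6).
(5,2) is out (row 5 already has a 6).
So the only cell in column 2 that can hold 6 is (6,2).
That is row 6.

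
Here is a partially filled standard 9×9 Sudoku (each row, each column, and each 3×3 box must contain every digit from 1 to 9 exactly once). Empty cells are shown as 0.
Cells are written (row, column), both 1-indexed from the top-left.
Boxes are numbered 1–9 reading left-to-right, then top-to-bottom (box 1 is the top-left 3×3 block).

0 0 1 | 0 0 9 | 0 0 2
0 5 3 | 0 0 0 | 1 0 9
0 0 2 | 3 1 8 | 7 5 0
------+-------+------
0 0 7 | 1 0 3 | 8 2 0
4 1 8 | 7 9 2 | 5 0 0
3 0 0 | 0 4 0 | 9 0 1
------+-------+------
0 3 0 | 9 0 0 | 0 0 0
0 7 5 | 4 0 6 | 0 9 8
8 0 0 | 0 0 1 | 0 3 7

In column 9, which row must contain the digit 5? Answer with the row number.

7

Consider where 5 can go in column 9.
(3,9) is out (row 3 already has a 5).
(4,9) is out (box 6 already has a 5).
(5,9) is out (row 5 already has a 5).
So the only cell in column 9 that can hold 5 is (7,9).
That is row 7.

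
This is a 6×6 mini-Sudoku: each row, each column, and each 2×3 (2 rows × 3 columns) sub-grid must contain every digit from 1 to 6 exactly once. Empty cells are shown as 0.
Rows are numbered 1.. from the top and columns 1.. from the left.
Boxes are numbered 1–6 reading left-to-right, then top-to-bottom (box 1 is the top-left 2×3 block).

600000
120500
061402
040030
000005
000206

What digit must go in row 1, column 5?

2

Cell row 1, column 5 itself could take any of {1, 2, 4} by direct elimination.
Consider where 2 can go in box 2.
row 1, column 4 is out (column 4 already has a 2).
row 1, column 6 is out (column 6 already has a 2).
row 2, column 5 is out (row 2 already has a 2).
row 2, column 6 is out (row 2 already has a 2).
So the only cell in box 2 that can hold 2 is row 1, column 5.
Therefore row 1, column 5 = 2.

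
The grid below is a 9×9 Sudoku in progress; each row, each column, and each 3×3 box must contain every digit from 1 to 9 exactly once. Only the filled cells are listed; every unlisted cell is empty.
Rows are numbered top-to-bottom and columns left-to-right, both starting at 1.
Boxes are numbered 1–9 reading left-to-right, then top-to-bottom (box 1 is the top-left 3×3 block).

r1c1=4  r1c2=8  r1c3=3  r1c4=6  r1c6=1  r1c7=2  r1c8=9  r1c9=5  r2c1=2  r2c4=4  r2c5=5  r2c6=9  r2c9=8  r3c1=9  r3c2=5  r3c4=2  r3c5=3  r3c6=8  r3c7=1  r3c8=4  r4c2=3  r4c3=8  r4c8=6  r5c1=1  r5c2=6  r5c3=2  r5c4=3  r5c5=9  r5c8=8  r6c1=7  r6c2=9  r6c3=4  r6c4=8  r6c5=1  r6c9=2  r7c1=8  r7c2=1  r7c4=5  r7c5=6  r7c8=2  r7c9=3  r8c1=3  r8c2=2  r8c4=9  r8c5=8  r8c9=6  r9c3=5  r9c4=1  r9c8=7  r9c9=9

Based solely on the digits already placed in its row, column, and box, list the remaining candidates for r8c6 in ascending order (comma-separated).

Row 8 already contains {2, 3, 6, 8, 9}.
Column 6 already contains {1, 8, 9}.
Its 3×3 block (box 8) already contains {1, 5, 6, 8, 9}.
Removing those from 1–9 leaves {4, 7} as the candidates for r8c6.

4,7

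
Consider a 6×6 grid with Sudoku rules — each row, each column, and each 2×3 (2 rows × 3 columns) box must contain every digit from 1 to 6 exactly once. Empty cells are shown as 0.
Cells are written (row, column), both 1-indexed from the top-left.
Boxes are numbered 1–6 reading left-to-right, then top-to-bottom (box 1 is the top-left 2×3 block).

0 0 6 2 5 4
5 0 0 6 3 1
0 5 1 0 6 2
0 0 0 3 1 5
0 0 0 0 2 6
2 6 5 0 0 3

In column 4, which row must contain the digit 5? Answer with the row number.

5

Consider where 5 can go in column 4.
(3,4) is out (row 3 already has a 5).
(6,4) is out (row 6 already has a 5).
So the only cell in column 4 that can hold 5 is (5,4).
That is row 5.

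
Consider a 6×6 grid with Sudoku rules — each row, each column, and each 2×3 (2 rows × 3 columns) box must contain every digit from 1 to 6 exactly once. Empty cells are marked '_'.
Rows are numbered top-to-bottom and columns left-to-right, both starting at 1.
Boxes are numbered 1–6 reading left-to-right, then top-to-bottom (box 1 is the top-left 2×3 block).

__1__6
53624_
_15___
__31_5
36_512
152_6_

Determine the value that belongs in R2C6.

Row 2 already contains {2, 3, 4, 5, 6}.
Column 6 already contains {2, 5, 6}.
Its 2×3 block (box 2) already contains {2, 4, 6}.
The only value from 1–6 not eliminated is 1, so R2C6 = 1.

1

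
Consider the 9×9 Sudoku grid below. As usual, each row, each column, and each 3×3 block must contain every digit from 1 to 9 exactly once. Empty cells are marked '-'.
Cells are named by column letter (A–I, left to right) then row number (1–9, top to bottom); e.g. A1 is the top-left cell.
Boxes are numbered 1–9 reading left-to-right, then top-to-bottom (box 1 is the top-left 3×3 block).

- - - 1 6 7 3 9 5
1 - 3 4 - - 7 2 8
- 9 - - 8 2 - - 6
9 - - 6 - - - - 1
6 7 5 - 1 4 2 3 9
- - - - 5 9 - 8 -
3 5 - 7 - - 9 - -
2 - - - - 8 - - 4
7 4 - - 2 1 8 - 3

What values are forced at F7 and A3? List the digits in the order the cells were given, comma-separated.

For F7:
  Row 7 already contains {3, 5, 7, 9}.
  Column F already contains {1, 2, 4, 7, 8, 9}.
  Its 3×3 block (box 8) already contains {1, 2, 7, 8}.
  The only value from 1–9 not eliminated is 6, so F7 = 6.
For A3:
  Consider where 5 can go in box 1.
  A1 is out (row 1 already has a 5).
  B1 is out (row 1 already has a 5).
  C1 is out (row 1 already has a 5).
  B2 is out (column B already has a 5).
  C3 is out (column C already has a 5).
  So the only cell in box 1 that can hold 5 is A3.
  So A3 = 5.

6,5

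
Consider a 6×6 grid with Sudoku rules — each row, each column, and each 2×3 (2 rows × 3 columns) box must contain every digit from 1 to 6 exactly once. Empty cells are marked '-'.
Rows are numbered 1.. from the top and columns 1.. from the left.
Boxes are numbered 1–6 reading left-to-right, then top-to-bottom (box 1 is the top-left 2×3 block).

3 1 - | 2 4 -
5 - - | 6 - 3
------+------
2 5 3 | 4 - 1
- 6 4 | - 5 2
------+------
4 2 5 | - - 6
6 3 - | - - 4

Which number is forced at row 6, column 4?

5

Cell row 6, column 4 itself could take any of {1, 5} by direct elimination.
Consider where 5 can go in column 4.
row 4, column 4 is out (row 4 already has a 5).
row 5, column 4 is out (row 5 already has a 5).
So the only cell in column 4 that can hold 5 is row 6, column 4.
Therefore row 6, column 4 = 5.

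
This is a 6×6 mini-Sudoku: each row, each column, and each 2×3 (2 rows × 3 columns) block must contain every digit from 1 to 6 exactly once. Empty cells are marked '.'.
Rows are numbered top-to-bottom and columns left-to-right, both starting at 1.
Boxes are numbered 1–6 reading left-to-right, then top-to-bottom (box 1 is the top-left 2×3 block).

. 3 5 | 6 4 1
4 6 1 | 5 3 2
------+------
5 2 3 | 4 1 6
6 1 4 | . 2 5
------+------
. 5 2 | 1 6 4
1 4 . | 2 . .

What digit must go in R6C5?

Row 6 already contains {1, 2, 4}.
Column 5 already contains {1, 2, 3, 4, 6}.
Its 2×3 block (box 6) already contains {1, 2, 4, 6}.
The only value from 1–6 not eliminated is 5, so R6C5 = 5.

5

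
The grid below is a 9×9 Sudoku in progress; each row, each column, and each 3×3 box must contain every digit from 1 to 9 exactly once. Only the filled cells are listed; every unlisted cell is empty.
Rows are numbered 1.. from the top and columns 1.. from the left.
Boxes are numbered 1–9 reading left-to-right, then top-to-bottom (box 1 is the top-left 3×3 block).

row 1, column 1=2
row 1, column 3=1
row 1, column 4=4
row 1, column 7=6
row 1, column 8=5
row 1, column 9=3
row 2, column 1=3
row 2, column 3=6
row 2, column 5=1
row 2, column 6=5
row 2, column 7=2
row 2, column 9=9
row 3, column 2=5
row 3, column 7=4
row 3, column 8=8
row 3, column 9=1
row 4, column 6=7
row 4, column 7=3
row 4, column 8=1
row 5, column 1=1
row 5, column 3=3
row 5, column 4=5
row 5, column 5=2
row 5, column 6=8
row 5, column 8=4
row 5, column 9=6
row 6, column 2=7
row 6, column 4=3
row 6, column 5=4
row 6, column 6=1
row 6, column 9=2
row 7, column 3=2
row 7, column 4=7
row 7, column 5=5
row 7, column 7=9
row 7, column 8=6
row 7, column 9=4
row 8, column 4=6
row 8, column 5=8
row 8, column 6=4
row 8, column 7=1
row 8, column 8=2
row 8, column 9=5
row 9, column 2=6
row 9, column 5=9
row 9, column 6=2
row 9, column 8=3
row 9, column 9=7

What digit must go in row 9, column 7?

Row 9 already contains {2, 3, 6, 7, 9}.
Column 7 already contains {1, 2, 3, 4, 6, 9}.
Its 3×3 block (box 9) already contains {1, 2, 3, 4, 5, 6, 7, 9}.
The only value from 1–9 not eliminated is 8, so row 9, column 7 = 8.

8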